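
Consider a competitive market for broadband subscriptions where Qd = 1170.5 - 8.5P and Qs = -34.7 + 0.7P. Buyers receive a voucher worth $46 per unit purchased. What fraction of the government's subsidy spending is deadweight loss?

Pre-subsidy: 1170.5 - 8.5P = -34.7 + 0.7P gives P* = 131, Q* = 57.
With the rebate, buyers effectively pay Pb = Ps − 46, where Ps is the price sellers receive.
Demand in terms of Ps becomes Qd = 1170.5 − 8.5(Ps − 46) = 1561.5 - 8.5Ps. Setting this equal to supply: 1561.5 - 8.5Ps = -34.7 + 0.7Ps, so Ps = 173.5.
Buyers pay Pb = 173.5 − 46 = 127.5; Q' = -34.7 + 0.7·173.5 = 86.75.
ΔCS = ½(57 + 86.75)(131 − 127.5) = 251.5625; ΔPS = ½(57 + 86.75)(173.5 − 131) = 3054.6875.
Government spending = 46 × 86.75 = 3990.5.
DWL = ½ × 46 × (86.75 − 57) = 684.25; fraction = 684.25 / 3990.5 = 119/694.

DWL / government spending = 119/694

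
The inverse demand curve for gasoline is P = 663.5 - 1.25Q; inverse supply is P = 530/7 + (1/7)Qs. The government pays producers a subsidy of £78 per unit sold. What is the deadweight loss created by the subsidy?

Pre-subsidy: 663.5 - 1.25Q = 530/7 + (1/7)Q gives Q* = 422 and P* = 136.
With the subsidy, sellers receive Ps = Pb + 78 for each unit, where Pb is the price buyers pay.
On the curves, Pb = 663.5 - 1.25Q and Ps = 530/7 + (1/7)Q; the wedge Ps − Pb = 78 gives 530/7 + (1/7)Q − (663.5 - 1.25Q) = 78, so Q' = 478.
Then Pb = 663.5 − 1.25·478 = 66 and Ps = 530/7 + (1/7)·478 = 144.
The subsidy expands output by 478 − 422 = 56 past the efficient level; on those units the gap between marginal cost and willingness to pay runs from 0 up to 78.
DWL = ½ × 78 × 56 = 2184.

Deadweight loss = £2184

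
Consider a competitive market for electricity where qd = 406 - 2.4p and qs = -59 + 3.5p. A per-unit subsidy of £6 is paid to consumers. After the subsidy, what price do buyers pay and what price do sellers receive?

Buyers pay 4440/59; sellers receive 4794/59

Pre-subsidy: 406 - 2.4p = -59 + 3.5p gives p* = 4650/59, q* = 12794/59.
With the rebate, buyers effectively pay pb = ps − 6, where ps is the price sellers receive.
Demand in terms of ps becomes qd = 406 − 2.4(ps − 6) = 420.4 - 2.4ps. Setting this equal to supply: 420.4 - 2.4ps = -59 + 3.5ps, so ps = 4794/59.
Buyers pay pb = 4794/59 − 6 = 4440/59; q' = -59 + 3.5·(4794/59) = 13298/59.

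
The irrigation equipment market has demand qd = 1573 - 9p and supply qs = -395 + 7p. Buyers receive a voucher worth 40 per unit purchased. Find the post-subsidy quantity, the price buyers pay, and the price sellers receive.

q' = 623.5; buyers pay 105.5; sellers receive 145.5

Pre-subsidy: 1573 - 9p = -395 + 7p gives p* = 123, q* = 466.
With the rebate, buyers effectively pay pb = ps − 40, where ps is the price sellers receive.
Demand in terms of ps becomes qd = 1573 − 9(ps − 40) = 1933 - 9ps. Setting this equal to supply: 1933 - 9ps = -395 + 7ps, so ps = 145.5.
Buyers pay pb = 145.5 − 40 = 105.5; q' = -395 + 7·145.5 = 623.5.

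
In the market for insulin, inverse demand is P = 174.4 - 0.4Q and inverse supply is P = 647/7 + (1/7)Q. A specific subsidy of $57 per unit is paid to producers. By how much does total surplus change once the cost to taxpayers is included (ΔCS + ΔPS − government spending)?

Pre-subsidy: 174.4 - 0.4Q = 647/7 + (1/7)Q gives Q* = 151 and P* = 114.
With the subsidy, sellers receive Ps = Pb + 57 for each unit, where Pb is the price buyers pay.
On the curves, Pb = 174.4 - 0.4Q and Ps = 647/7 + (1/7)Q; the wedge Ps − Pb = 57 gives 647/7 + (1/7)Q − (174.4 - 0.4Q) = 57, so Q' = 256.
Then Pb = 174.4 − 0.4·256 = 72 and Ps = 647/7 + (1/7)·256 = 129.
ΔCS = ½(151 + 256)(114 − 72) = 8547; ΔPS = ½(151 + 256)(129 − 114) = 3052.5.
Government spending = 57 × 256 = 14592.
Net change = 8547 + 3052.5 − 14592 = -2992.5. The loss equals the DWL triangle ½·57·105.

Net change in total surplus = -$2992.5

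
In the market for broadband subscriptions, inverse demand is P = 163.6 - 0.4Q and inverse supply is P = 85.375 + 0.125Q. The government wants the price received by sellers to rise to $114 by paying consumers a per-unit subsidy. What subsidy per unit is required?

Required subsidy s = $42 per unit

At a seller price of 114, quantity supplied is -683 + 8·114 = 229.
Buyers absorb 229 only when they pay Pb = 163.6 − 0.4·229 = 72.
s = Ps − Pb = 114 − 72 = 42.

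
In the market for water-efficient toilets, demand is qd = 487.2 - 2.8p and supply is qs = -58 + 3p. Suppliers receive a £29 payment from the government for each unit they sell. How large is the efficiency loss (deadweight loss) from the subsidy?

Pre-subsidy: 487.2 - 2.8p = -58 + 3p gives p* = 94, q* = 224.
With the subsidy, sellers receive ps = pb + 29 for each unit, where pb is the price buyers pay.
Supply in terms of pb becomes qs = -58 + 3(pb + 29) = 29 + 3pb. Setting this equal to demand: 487.2 - 2.8pb = 29 + 3pb, so pb = 79.
Sellers receive ps = 79 + 29 = 108; q' = 487.2 − 2.8·79 = 266.
The subsidy expands output by 266 − 224 = 42 past the efficient level; on those units the gap between marginal cost and willingness to pay runs from 0 up to 29.
DWL = ½ × 29 × 42 = 609.

Deadweight loss = £609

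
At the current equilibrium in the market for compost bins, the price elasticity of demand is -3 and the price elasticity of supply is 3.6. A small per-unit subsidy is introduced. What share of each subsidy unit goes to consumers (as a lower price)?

Consumer share = 6/11

For a small subsidy around the equilibrium, the benefit split depends on the relative slopes, which at a point are proportional to the elasticities.
Buyer share = εs/(εs + |εd|) = 3.6/(3.6 + 3) = 6/11; seller share = |εd|/(εs + |εd|) = 5/11.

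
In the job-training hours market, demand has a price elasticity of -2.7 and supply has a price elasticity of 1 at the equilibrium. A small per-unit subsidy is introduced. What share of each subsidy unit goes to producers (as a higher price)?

Producer share = 27/37

For a small subsidy around the equilibrium, the benefit split depends on the relative slopes, which at a point are proportional to the elasticities.
Buyer share = εs/(εs + |εd|) = 1/(1 + 2.7) = 10/37; seller share = |εd|/(εs + |εd|) = 27/37.
So producers capture 27/37 of the subsidy.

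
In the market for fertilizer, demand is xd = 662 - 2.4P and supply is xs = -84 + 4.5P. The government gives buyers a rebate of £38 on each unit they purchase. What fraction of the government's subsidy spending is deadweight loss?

Pre-subsidy: 662 - 2.4P = -84 + 4.5P gives P* = 7460/69, x* = 9258/23.
With the rebate, buyers effectively pay Pb = Ps − 38, where Ps is the price sellers receive.
Demand in terms of Ps becomes xd = 662 − 2.4(Ps − 38) = 753.2 - 2.4Ps. Setting this equal to supply: 753.2 - 2.4Ps = -84 + 4.5Ps, so Ps = 364/3.
Buyers pay Pb = 364/3 − 38 = 250/3; x' = -84 + 4.5·(364/3) = 462.
ΔCS = ½(9258/23 + 462)(7460/69 − 250/3) = 5666940/529; ΔPS = ½(9258/23 + 462)(364/3 − 7460/69) = 3022368/529.
Government spending = 38 × 462 = 17556.
DWL = ½ × 38 × (462 − 9258/23) = 25992/23; fraction = (25992/23) / 17556 = 114/1771.

DWL / government spending = 114/1771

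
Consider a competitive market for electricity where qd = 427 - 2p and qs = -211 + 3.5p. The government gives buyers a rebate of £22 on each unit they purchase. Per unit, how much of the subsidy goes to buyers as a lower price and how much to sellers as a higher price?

Pre-subsidy: 427 - 2p = -211 + 3.5p gives p* = 116, q* = 195.
With the rebate, buyers effectively pay pb = ps − 22, where ps is the price sellers receive.
Demand in terms of ps becomes qd = 427 − 2(ps − 22) = 471 - 2ps. Setting this equal to supply: 471 - 2ps = -211 + 3.5ps, so ps = 124.
Buyers pay pb = 124 − 22 = 102; q' = -211 + 3.5·124 = 223.
Buyers' price falls by p* − pb = 116 − 102 = 14; sellers' price rises by ps − p* = 124 − 116 = 8.

Buyers gain £14 per unit; sellers gain £8 per unit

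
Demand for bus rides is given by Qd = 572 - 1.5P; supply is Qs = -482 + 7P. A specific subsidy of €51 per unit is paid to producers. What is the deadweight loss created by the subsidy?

Deadweight loss = €1606.5

Pre-subsidy: 572 - 1.5P = -482 + 7P gives P* = 124, Q* = 386.
With the subsidy, sellers receive Ps = Pb + 51 for each unit, where Pb is the price buyers pay.
Supply in terms of Pb becomes Qs = -482 + 7(Pb + 51) = -125 + 7Pb. Setting this equal to demand: 572 - 1.5Pb = -125 + 7Pb, so Pb = 82.
Sellers receive Ps = 82 + 51 = 133; Q' = 572 − 1.5·82 = 449.
The subsidy expands output by 449 − 386 = 63 past the efficient level; on those units the gap between marginal cost and willingness to pay runs from 0 up to 51.
DWL = ½ × 51 × 63 = 1606.5.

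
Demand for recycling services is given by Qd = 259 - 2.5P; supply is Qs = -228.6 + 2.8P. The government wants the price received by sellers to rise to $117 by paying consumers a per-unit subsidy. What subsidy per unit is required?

Required subsidy s = $53 per unit

At a seller price of 117, quantity supplied is -228.6 + 2.8·117 = 99.
Buyers absorb 99 only when they pay Pb with 259 − 2.5·Pb = 99, i.e. Pb = 64.
s = Ps − Pb = 117 − 64 = 53.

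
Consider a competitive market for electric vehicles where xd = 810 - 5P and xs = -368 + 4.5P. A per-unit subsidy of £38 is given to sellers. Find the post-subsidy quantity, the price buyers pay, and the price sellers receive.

Pre-subsidy: 810 - 5P = -368 + 4.5P gives P* = 124, x* = 190.
With the subsidy, sellers receive Ps = Pb + 38 for each unit, where Pb is the price buyers pay.
Supply in terms of Pb becomes xs = -368 + 4.5(Pb + 38) = -197 + 4.5Pb. Setting this equal to demand: 810 - 5Pb = -197 + 4.5Pb, so Pb = 106.
Sellers receive Ps = 106 + 38 = 144; x' = 810 − 5·106 = 280.

x' = 280; buyers pay £106; sellers receive £144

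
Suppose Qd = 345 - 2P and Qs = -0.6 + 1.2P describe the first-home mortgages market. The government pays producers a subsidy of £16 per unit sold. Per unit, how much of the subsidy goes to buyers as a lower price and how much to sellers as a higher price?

Buyers gain £6 per unit; sellers gain £10 per unit

Pre-subsidy: 345 - 2P = -0.6 + 1.2P gives P* = 108, Q* = 129.
With the subsidy, sellers receive Ps = Pb + 16 for each unit, where Pb is the price buyers pay.
Supply in terms of Pb becomes Qs = -0.6 + 1.2(Pb + 16) = 18.6 + 1.2Pb. Setting this equal to demand: 345 - 2Pb = 18.6 + 1.2Pb, so Pb = 102.
Sellers receive Ps = 102 + 16 = 118; Q' = 345 − 2·102 = 141.
Buyers' price falls by P* − Pb = 108 − 102 = 6; sellers' price rises by Ps − P* = 118 − 108 = 10.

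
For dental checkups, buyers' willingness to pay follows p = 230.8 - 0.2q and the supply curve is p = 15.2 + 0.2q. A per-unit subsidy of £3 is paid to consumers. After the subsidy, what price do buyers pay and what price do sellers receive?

Buyers pay £121.5; sellers receive £124.5

Pre-subsidy: 230.8 - 0.2q = 15.2 + 0.2q gives q* = 539 and p* = 123.
With the rebate, buyers effectively pay pb = ps − 3, where ps is the price sellers receive.
On the curves, pb = 230.8 - 0.2q and ps = 15.2 + 0.2q; the wedge ps − pb = 3 gives 15.2 + 0.2q − (230.8 - 0.2q) = 3, so q' = 546.5.
Then pb = 230.8 − 0.2·546.5 = 121.5 and ps = 15.2 + 0.2·546.5 = 124.5.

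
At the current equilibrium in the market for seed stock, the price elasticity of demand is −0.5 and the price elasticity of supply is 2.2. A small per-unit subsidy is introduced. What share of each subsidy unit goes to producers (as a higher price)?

Producer share = 5/27

For a small subsidy around the equilibrium, the benefit split depends on the relative slopes, which at a point are proportional to the elasticities.
Buyer share = εs/(εs + |εd|) = 2.2/(2.2 + 0.5) = 22/27; seller share = |εd|/(εs + |εd|) = 5/27.
So producers capture 5/27 of the subsidy.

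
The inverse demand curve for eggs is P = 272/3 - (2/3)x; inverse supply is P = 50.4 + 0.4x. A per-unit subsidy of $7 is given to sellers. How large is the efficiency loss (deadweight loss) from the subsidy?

Deadweight loss = $22.96875

Pre-subsidy: 272/3 - (2/3)x = 50.4 + 0.4x gives x* = 37.75 and P* = 65.5.
With the subsidy, sellers receive Ps = Pb + 7 for each unit, where Pb is the price buyers pay.
On the curves, Pb = 272/3 - (2/3)x and Ps = 50.4 + 0.4x; the wedge Ps − Pb = 7 gives 50.4 + 0.4x − (272/3 - (2/3)x) = 7, so x' = 44.3125.
Then Pb = 272/3 − (2/3)·44.3125 = 61.125 and Ps = 50.4 + 0.4·44.3125 = 68.125.
The subsidy expands output by 44.3125 − 37.75 = 6.5625 past the efficient level; on those units the gap between marginal cost and willingness to pay runs from 0 up to 7.
DWL = ½ × 7 × 6.5625 = 22.96875.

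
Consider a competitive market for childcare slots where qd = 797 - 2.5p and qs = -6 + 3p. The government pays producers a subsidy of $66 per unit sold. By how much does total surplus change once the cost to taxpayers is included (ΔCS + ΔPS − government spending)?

Net change in total surplus = -$2970

Pre-subsidy: 797 - 2.5p = -6 + 3p gives p* = 146, q* = 432.
With the subsidy, sellers receive ps = pb + 66 for each unit, where pb is the price buyers pay.
Supply in terms of pb becomes qs = -6 + 3(pb + 66) = 192 + 3pb. Setting this equal to demand: 797 - 2.5pb = 192 + 3pb, so pb = 110.
Sellers receive ps = 110 + 66 = 176; q' = 797 − 2.5·110 = 522.
ΔCS = ½(432 + 522)(146 − 110) = 17172; ΔPS = ½(432 + 522)(176 − 146) = 14310.
Government spending = 66 × 522 = 34452.
Net change = 17172 + 14310 − 34452 = -2970. The loss equals the DWL triangle ½·66·90.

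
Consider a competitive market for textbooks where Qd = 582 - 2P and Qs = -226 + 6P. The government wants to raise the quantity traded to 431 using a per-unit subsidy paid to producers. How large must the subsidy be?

Required subsidy s = 34 per unit

At Q = 431, invert demand for the buyer price: Pb = (582 − 431)/2 = 75.5; invert supply for the seller price: Ps = (431 − (-226))/6 = 109.5.
The subsidy must fill the gap: s = Ps − Pb = 109.5 − 75.5 = 34.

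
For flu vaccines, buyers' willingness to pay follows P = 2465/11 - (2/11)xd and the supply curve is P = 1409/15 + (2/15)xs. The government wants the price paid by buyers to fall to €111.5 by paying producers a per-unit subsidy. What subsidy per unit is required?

At a buyer price of 111.5, quantity demanded is 1232.5 − 5.5·111.5 = 619.25.
Sellers supply 619.25 only when they receive Ps = 1409/15 + (2/15)·619.25 = 176.5.
s = Ps − Pb = 176.5 − 111.5 = 65.

Required subsidy s = €65 per unit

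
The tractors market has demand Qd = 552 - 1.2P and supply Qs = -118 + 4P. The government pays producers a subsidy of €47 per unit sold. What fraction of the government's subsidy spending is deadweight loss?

DWL / government spending = 47/955

Pre-subsidy: 552 - 1.2P = -118 + 4P gives P* = 1675/13, Q* = 5166/13.
With the subsidy, sellers receive Ps = Pb + 47 for each unit, where Pb is the price buyers pay.
Supply in terms of Pb becomes Qs = -118 + 4(Pb + 47) = 70 + 4Pb. Setting this equal to demand: 552 - 1.2Pb = 70 + 4Pb, so Pb = 1205/13.
Sellers receive Ps = 1205/13 + 47 = 1816/13; Q' = 552 − 1.2·(1205/13) = 5730/13.
ΔCS = ½(5166/13 + 5730/13)(1675/13 − 1205/13) = 2560560/169; ΔPS = ½(5166/13 + 5730/13)(1816/13 − 1675/13) = 768168/169.
Government spending = 47 × 5730/13 = 269310/13.
DWL = ½ × 47 × (5730/13 − 5166/13) = 13254/13; fraction = (13254/13) / (269310/13) = 47/955.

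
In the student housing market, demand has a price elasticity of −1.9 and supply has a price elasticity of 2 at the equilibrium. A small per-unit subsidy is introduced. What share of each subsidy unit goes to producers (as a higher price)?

Producer share = 19/39

For a small subsidy around the equilibrium, the benefit split depends on the relative slopes, which at a point are proportional to the elasticities.
Buyer share = εs/(εs + |εd|) = 2/(2 + 1.9) = 20/39; seller share = |εd|/(εs + |εd|) = 19/39.
So producers capture 19/39 of the subsidy.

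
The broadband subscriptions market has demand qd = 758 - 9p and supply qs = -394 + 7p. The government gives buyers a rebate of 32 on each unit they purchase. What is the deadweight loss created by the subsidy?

Deadweight loss = 2016

Pre-subsidy: 758 - 9p = -394 + 7p gives p* = 72, q* = 110.
With the rebate, buyers effectively pay pb = ps − 32, where ps is the price sellers receive.
Demand in terms of ps becomes qd = 758 − 9(ps − 32) = 1046 - 9ps. Setting this equal to supply: 1046 - 9ps = -394 + 7ps, so ps = 90.
Buyers pay pb = 90 − 32 = 58; q' = -394 + 7·90 = 236.
The subsidy expands output by 236 − 110 = 126 past the efficient level; on those units the gap between marginal cost and willingness to pay runs from 0 up to 32.
DWL = ½ × 32 × 126 = 2016.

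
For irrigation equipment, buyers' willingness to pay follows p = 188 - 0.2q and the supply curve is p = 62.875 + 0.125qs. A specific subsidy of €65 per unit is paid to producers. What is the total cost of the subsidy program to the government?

Pre-subsidy: 188 - 0.2q = 62.875 + 0.125q gives q* = 385 and p* = 111.
With the subsidy, sellers receive ps = pb + 65 for each unit, where pb is the price buyers pay.
On the curves, pb = 188 - 0.2q and ps = 62.875 + 0.125q; the wedge ps − pb = 65 gives 62.875 + 0.125q − (188 - 0.2q) = 65, so q' = 585.
Then pb = 188 − 0.2·585 = 71 and ps = 62.875 + 0.125·585 = 136.
Government outlay = subsidy × quantity = 65 × 585 = 38025.

Government cost = €38025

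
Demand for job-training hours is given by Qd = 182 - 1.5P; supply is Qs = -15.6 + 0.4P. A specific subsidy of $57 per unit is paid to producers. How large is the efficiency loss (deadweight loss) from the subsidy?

Pre-subsidy: 182 - 1.5P = -15.6 + 0.4P gives P* = 104, Q* = 26.
With the subsidy, sellers receive Ps = Pb + 57 for each unit, where Pb is the price buyers pay.
Supply in terms of Pb becomes Qs = -15.6 + 0.4(Pb + 57) = 7.2 + 0.4Pb. Setting this equal to demand: 182 - 1.5Pb = 7.2 + 0.4Pb, so Pb = 92.
Sellers receive Ps = 92 + 57 = 149; Q' = 182 − 1.5·92 = 44.
The subsidy expands output by 44 − 26 = 18 past the efficient level; on those units the gap between marginal cost and willingness to pay runs from 0 up to 57.
DWL = ½ × 57 × 18 = 513.

Deadweight loss = $513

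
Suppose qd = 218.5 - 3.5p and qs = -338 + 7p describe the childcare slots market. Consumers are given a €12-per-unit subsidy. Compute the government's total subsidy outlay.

Pre-subsidy: 218.5 - 3.5p = -338 + 7p gives p* = 53, q* = 33.
With the rebate, buyers effectively pay pb = ps − 12, where ps is the price sellers receive.
Demand in terms of ps becomes qd = 218.5 − 3.5(ps − 12) = 260.5 - 3.5ps. Setting this equal to supply: 260.5 - 3.5ps = -338 + 7ps, so ps = 57.
Buyers pay pb = 57 − 12 = 45; q' = -338 + 7·57 = 61.
Government outlay = subsidy × quantity = 12 × 61 = 732.

Government cost = €732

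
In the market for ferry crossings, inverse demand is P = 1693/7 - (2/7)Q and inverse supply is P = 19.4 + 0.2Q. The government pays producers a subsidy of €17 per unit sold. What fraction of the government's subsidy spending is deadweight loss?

DWL / government spending = 35/986

Pre-subsidy: 1693/7 - (2/7)Q = 19.4 + 0.2Q gives Q* = 458 and P* = 111.
With the subsidy, sellers receive Ps = Pb + 17 for each unit, where Pb is the price buyers pay.
On the curves, Pb = 1693/7 - (2/7)Q and Ps = 19.4 + 0.2Q; the wedge Ps − Pb = 17 gives 19.4 + 0.2Q − (1693/7 - (2/7)Q) = 17, so Q' = 493.
Then Pb = 1693/7 − (2/7)·493 = 101 and Ps = 19.4 + 0.2·493 = 118.
ΔCS = ½(458 + 493)(111 − 101) = 4755; ΔPS = ½(458 + 493)(118 − 111) = 3328.5.
Government spending = 17 × 493 = 8381.
DWL = ½ × 17 × (493 − 458) = 297.5; fraction = 297.5 / 8381 = 35/986.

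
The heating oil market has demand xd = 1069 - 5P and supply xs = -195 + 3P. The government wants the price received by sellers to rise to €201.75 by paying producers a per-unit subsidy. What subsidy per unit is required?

Required subsidy s = €70 per unit

At a seller price of 201.75, quantity supplied is -195 + 3·201.75 = 410.25.
Buyers absorb 410.25 only when they pay Pb with 1069 − 5·Pb = 410.25, i.e. Pb = 131.75.
s = Ps − Pb = 201.75 − 131.75 = 70.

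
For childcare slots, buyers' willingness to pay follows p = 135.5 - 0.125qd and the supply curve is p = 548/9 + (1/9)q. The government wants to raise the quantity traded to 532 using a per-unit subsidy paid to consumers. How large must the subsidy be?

Required subsidy s = 51 per unit

At q = 532, from the demand curve buyers pay pb = 135.5 − 0.125·532 = 69; from the supply curve sellers need ps = 548/9 + (1/9)·532 = 120.
The subsidy must fill the gap: s = ps − pb = 120 − 69 = 51.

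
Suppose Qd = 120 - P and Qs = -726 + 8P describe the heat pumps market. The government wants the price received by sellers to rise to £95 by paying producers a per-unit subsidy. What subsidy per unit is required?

Required subsidy s = £9 per unit

At a seller price of 95, quantity supplied is -726 + 8·95 = 34.
Buyers absorb 34 only when they pay Pb with 120 − 1·Pb = 34, i.e. Pb = 86.
s = Ps − Pb = 95 − 86 = 9.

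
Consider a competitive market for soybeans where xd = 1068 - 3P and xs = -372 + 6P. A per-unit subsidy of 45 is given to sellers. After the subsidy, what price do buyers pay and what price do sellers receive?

Buyers pay 130; sellers receive 175

Pre-subsidy: 1068 - 3P = -372 + 6P gives P* = 160, x* = 588.
With the subsidy, sellers receive Ps = Pb + 45 for each unit, where Pb is the price buyers pay.
Supply in terms of Pb becomes xs = -372 + 6(Pb + 45) = -102 + 6Pb. Setting this equal to demand: 1068 - 3Pb = -102 + 6Pb, so Pb = 130.
Sellers receive Ps = 130 + 45 = 175; x' = 1068 − 3·130 = 678.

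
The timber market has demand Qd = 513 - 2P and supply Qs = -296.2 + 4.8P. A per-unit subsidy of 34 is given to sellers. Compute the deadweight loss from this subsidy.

Deadweight loss = 816

Pre-subsidy: 513 - 2P = -296.2 + 4.8P gives P* = 119, Q* = 275.
With the subsidy, sellers receive Ps = Pb + 34 for each unit, where Pb is the price buyers pay.
Supply in terms of Pb becomes Qs = -296.2 + 4.8(Pb + 34) = -133 + 4.8Pb. Setting this equal to demand: 513 - 2Pb = -133 + 4.8Pb, so Pb = 95.
Sellers receive Ps = 95 + 34 = 129; Q' = 513 − 2·95 = 323.
The subsidy expands output by 323 − 275 = 48 past the efficient level; on those units the gap between marginal cost and willingness to pay runs from 0 up to 34.
DWL = ½ × 34 × 48 = 816.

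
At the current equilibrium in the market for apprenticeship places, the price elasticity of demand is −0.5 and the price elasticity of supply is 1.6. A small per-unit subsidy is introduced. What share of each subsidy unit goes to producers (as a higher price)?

For a small subsidy around the equilibrium, the benefit split depends on the relative slopes, which at a point are proportional to the elasticities.
Buyer share = εs/(εs + |εd|) = 1.6/(1.6 + 0.5) = 16/21; seller share = |εd|/(εs + |εd|) = 5/21.
So producers capture 5/21 of the subsidy.

Producer share = 5/21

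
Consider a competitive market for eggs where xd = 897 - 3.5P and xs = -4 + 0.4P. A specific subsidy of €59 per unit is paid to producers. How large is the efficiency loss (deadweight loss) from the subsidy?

Pre-subsidy: 897 - 3.5P = -4 + 0.4P gives P* = 9010/39, x* = 3448/39.
With the subsidy, sellers receive Ps = Pb + 59 for each unit, where Pb is the price buyers pay.
Supply in terms of Pb becomes xs = -4 + 0.4(Pb + 59) = 19.6 + 0.4Pb. Setting this equal to demand: 897 - 3.5Pb = 19.6 + 0.4Pb, so Pb = 8774/39.
Sellers receive Ps = 8774/39 + 59 = 11075/39; x' = 897 − 3.5·(8774/39) = 4274/39.
The subsidy expands output by 4274/39 − 3448/39 = 826/39 past the efficient level; on those units the gap between marginal cost and willingness to pay runs from 0 up to 59.
DWL = ½ × 59 × 826/39 = 24367/39.

Deadweight loss = 24367/39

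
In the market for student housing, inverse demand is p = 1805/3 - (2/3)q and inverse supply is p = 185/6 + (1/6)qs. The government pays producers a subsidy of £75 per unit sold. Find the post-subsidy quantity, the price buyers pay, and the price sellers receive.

Pre-subsidy: 1805/3 - (2/3)q = 185/6 + (1/6)q gives q* = 685 and p* = 145.
With the subsidy, sellers receive ps = pb + 75 for each unit, where pb is the price buyers pay.
On the curves, pb = 1805/3 - (2/3)q and ps = 185/6 + (1/6)q; the wedge ps − pb = 75 gives 185/6 + (1/6)q − (1805/3 - (2/3)q) = 75, so q' = 775.
Then pb = 1805/3 − (2/3)·775 = 85 and ps = 185/6 + (1/6)·775 = 160.

q' = 775; buyers pay £85; sellers receive £160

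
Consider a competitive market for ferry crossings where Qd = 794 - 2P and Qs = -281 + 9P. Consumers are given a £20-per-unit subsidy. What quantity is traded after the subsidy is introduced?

Q' = 6944/11

Pre-subsidy: 794 - 2P = -281 + 9P gives P* = 1075/11, Q* = 6584/11.
With the rebate, buyers effectively pay Pb = Ps − 20, where Ps is the price sellers receive.
Demand in terms of Ps becomes Qd = 794 − 2(Ps − 20) = 834 - 2Ps. Setting this equal to supply: 834 - 2Ps = -281 + 9Ps, so Ps = 1115/11.
Buyers pay Pb = 1115/11 − 20 = 895/11; Q' = -281 + 9·(1115/11) = 6944/11.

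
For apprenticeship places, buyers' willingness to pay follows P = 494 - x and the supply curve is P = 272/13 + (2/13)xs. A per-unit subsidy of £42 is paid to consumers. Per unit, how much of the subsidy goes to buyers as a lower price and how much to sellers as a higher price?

Buyers gain £36.4 per unit; sellers gain £5.6 per unit

Pre-subsidy: 494 - x = 272/13 + (2/13)x gives x* = 410 and P* = 84.
With the rebate, buyers effectively pay Pb = Ps − 42, where Ps is the price sellers receive.
On the curves, Pb = 494 - x and Ps = 272/13 + (2/13)x; the wedge Ps − Pb = 42 gives 272/13 + (2/13)x − (494 - x) = 42, so x' = 446.4.
Then Pb = 494 − 1·446.4 = 47.6 and Ps = 272/13 + (2/13)·446.4 = 89.6.
Buyers' price falls by P* − Pb = 84 − 47.6 = 36.4; sellers' price rises by Ps − P* = 89.6 − 84 = 5.6.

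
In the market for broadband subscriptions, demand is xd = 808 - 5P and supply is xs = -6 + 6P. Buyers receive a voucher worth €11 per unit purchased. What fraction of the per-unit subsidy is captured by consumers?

Consumer share = 6/11

Pre-subsidy: 808 - 5P = -6 + 6P gives P* = 74, x* = 438.
With the rebate, buyers effectively pay Pb = Ps − 11, where Ps is the price sellers receive.
Demand in terms of Ps becomes xd = 808 − 5(Ps − 11) = 863 - 5Ps. Setting this equal to supply: 863 - 5Ps = -6 + 6Ps, so Ps = 79.
Buyers pay Pb = 79 − 11 = 68; x' = -6 + 6·79 = 468.
Buyers' price falls by P* − Pb = 74 − 68 = 6; sellers' price rises by Ps − P* = 79 − 74 = 5.
So consumers capture 6/11 = 6/11 of each unit of subsidy.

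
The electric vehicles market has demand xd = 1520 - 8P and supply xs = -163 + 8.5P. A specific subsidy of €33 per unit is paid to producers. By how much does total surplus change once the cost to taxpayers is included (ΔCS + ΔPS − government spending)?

Pre-subsidy: 1520 - 8P = -163 + 8.5P gives P* = 102, x* = 704.
With the subsidy, sellers receive Ps = Pb + 33 for each unit, where Pb is the price buyers pay.
Supply in terms of Pb becomes xs = -163 + 8.5(Pb + 33) = 117.5 + 8.5Pb. Setting this equal to demand: 1520 - 8Pb = 117.5 + 8.5Pb, so Pb = 85.
Sellers receive Ps = 85 + 33 = 118; x' = 1520 − 8·85 = 840.
ΔCS = ½(704 + 840)(102 − 85) = 13124; ΔPS = ½(704 + 840)(118 − 102) = 12352.
Government spending = 33 × 840 = 27720.
Net change = 13124 + 12352 − 27720 = -2244. The loss equals the DWL triangle ½·33·136.

Net change in total surplus = -€2244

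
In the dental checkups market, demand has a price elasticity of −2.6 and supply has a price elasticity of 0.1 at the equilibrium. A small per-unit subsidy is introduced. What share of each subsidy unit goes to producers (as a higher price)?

Producer share = 26/27

For a small subsidy around the equilibrium, the benefit split depends on the relative slopes, which at a point are proportional to the elasticities.
Buyer share = εs/(εs + |εd|) = 0.1/(0.1 + 2.6) = 1/27; seller share = |εd|/(εs + |εd|) = 26/27.
So producers capture 26/27 of the subsidy.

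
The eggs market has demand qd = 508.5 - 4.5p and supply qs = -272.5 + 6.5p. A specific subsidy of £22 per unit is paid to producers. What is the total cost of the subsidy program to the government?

Pre-subsidy: 508.5 - 4.5p = -272.5 + 6.5p gives p* = 71, q* = 189.
With the subsidy, sellers receive ps = pb + 22 for each unit, where pb is the price buyers pay.
Supply in terms of pb becomes qs = -272.5 + 6.5(pb + 22) = -129.5 + 6.5pb. Setting this equal to demand: 508.5 - 4.5pb = -129.5 + 6.5pb, so pb = 58.
Sellers receive ps = 58 + 22 = 80; q' = 508.5 − 4.5·58 = 247.5.
Government outlay = subsidy × quantity = 22 × 247.5 = 5445.

Government cost = £5445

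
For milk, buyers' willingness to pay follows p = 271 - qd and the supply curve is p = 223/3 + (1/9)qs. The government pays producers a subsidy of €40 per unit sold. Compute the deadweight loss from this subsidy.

Deadweight loss = €720

Pre-subsidy: 271 - q = 223/3 + (1/9)q gives q* = 177 and p* = 94.
With the subsidy, sellers receive ps = pb + 40 for each unit, where pb is the price buyers pay.
On the curves, pb = 271 - q and ps = 223/3 + (1/9)q; the wedge ps − pb = 40 gives 223/3 + (1/9)q − (271 - q) = 40, so q' = 213.
Then pb = 271 − 1·213 = 58 and ps = 223/3 + (1/9)·213 = 98.
The subsidy expands output by 213 − 177 = 36 past the efficient level; on those units the gap between marginal cost and willingness to pay runs from 0 up to 40.
DWL = ½ × 40 × 36 = 720.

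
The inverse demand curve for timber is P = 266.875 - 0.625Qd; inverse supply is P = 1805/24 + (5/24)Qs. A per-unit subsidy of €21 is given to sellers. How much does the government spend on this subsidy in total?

Pre-subsidy: 266.875 - 0.625Q = 1805/24 + (5/24)Q gives Q* = 230 and P* = 123.125.
With the subsidy, sellers receive Ps = Pb + 21 for each unit, where Pb is the price buyers pay.
On the curves, Pb = 266.875 - 0.625Q and Ps = 1805/24 + (5/24)Q; the wedge Ps − Pb = 21 gives 1805/24 + (5/24)Q − (266.875 - 0.625Q) = 21, so Q' = 255.2.
Then Pb = 266.875 − 0.625·255.2 = 107.375 and Ps = 1805/24 + (5/24)·255.2 = 128.375.
Government outlay = subsidy × quantity = 21 × 255.2 = 5359.2.

Government cost = €5359.2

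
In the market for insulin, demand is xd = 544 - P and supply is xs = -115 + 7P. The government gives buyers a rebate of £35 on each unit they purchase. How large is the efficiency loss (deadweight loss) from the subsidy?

Pre-subsidy: 544 - P = -115 + 7P gives P* = 82.375, x* = 461.625.
With the rebate, buyers effectively pay Pb = Ps − 35, where Ps is the price sellers receive.
Demand in terms of Ps becomes xd = 544 − 1(Ps − 35) = 579 - Ps. Setting this equal to supply: 579 - Ps = -115 + 7Ps, so Ps = 86.75.
Buyers pay Pb = 86.75 − 35 = 51.75; x' = -115 + 7·86.75 = 492.25.
The subsidy expands output by 492.25 − 461.625 = 30.625 past the efficient level; on those units the gap between marginal cost and willingness to pay runs from 0 up to 35.
DWL = ½ × 35 × 30.625 = 535.9375.

Deadweight loss = £535.9375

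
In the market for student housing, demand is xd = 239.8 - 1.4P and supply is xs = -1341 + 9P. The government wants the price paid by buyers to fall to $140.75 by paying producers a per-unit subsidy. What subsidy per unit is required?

At a buyer price of 140.75, quantity demanded is 239.8 − 1.4·140.75 = 42.75.
Sellers supply 42.75 only when they receive Ps with -1341 + 9·Ps = 42.75, i.e. Ps = 153.75.
s = Ps − Pb = 153.75 − 140.75 = 13.

Required subsidy s = $13 per unit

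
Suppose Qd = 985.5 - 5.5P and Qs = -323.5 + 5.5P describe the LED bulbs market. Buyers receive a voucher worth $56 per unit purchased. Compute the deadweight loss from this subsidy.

Deadweight loss = $4312

Pre-subsidy: 985.5 - 5.5P = -323.5 + 5.5P gives P* = 119, Q* = 331.
With the rebate, buyers effectively pay Pb = Ps − 56, where Ps is the price sellers receive.
Demand in terms of Ps becomes Qd = 985.5 − 5.5(Ps − 56) = 1293.5 - 5.5Ps. Setting this equal to supply: 1293.5 - 5.5Ps = -323.5 + 5.5Ps, so Ps = 147.
Buyers pay Pb = 147 − 56 = 91; Q' = -323.5 + 5.5·147 = 485.
The subsidy expands output by 485 − 331 = 154 past the efficient level; on those units the gap between marginal cost and willingness to pay runs from 0 up to 56.
DWL = ½ × 56 × 154 = 4312.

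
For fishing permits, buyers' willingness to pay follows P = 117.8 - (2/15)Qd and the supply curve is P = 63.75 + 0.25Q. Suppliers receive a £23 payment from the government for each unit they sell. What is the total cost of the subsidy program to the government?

Pre-subsidy: 117.8 - (2/15)Q = 63.75 + 0.25Q gives Q* = 141 and P* = 99.
With the subsidy, sellers receive Ps = Pb + 23 for each unit, where Pb is the price buyers pay.
On the curves, Pb = 117.8 - (2/15)Q and Ps = 63.75 + 0.25Q; the wedge Ps − Pb = 23 gives 63.75 + 0.25Q − (117.8 - (2/15)Q) = 23, so Q' = 201.
Then Pb = 117.8 − (2/15)·201 = 91 and Ps = 63.75 + 0.25·201 = 114.
Government outlay = subsidy × quantity = 23 × 201 = 4623.

Government cost = £4623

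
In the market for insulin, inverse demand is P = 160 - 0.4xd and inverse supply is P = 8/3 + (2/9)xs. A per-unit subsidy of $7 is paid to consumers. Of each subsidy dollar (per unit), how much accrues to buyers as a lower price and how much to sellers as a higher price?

Buyers gain $4.5 per unit; sellers gain $2.5 per unit

Pre-subsidy: 160 - 0.4x = 8/3 + (2/9)x gives x* = 1770/7 and P* = 412/7.
With the rebate, buyers effectively pay Pb = Ps − 7, where Ps is the price sellers receive.
On the curves, Pb = 160 - 0.4x and Ps = 8/3 + (2/9)x; the wedge Ps − Pb = 7 gives 8/3 + (2/9)x − (160 - 0.4x) = 7, so x' = 7395/28.
Then Pb = 160 − 0.4·(7395/28) = 761/14 and Ps = 8/3 + (2/9)·(7395/28) = 859/14.
Buyers' price falls by P* − Pb = 412/7 − 761/14 = 4.5; sellers' price rises by Ps − P* = 859/14 − 412/7 = 2.5.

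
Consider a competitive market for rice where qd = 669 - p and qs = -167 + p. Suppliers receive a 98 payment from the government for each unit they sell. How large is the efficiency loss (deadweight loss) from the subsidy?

Pre-subsidy: 669 - p = -167 + p gives p* = 418, q* = 251.
With the subsidy, sellers receive ps = pb + 98 for each unit, where pb is the price buyers pay.
Supply in terms of pb becomes qs = -167 + 1(pb + 98) = -69 + pb. Setting this equal to demand: 669 - pb = -69 + pb, so pb = 369.
Sellers receive ps = 369 + 98 = 467; q' = 669 − 1·369 = 300.
The subsidy expands output by 300 − 251 = 49 past the efficient level; on those units the gap between marginal cost and willingness to pay runs from 0 up to 98.
DWL = ½ × 98 × 49 = 2401.

Deadweight loss = 2401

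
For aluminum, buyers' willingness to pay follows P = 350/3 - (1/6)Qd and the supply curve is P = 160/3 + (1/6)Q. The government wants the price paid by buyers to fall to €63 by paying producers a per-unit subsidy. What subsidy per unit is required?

At a buyer price of 63, quantity demanded is 700 − 6·63 = 322.
Sellers supply 322 only when they receive Ps = 160/3 + (1/6)·322 = 107.
s = Ps − Pb = 107 − 63 = 44.

Required subsidy s = €44 per unit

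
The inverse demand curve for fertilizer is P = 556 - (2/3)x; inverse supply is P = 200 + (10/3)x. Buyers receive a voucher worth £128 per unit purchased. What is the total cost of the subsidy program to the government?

Government cost = £15488

Pre-subsidy: 556 - (2/3)x = 200 + (10/3)x gives x* = 89 and P* = 1490/3.
With the rebate, buyers effectively pay Pb = Ps − 128, where Ps is the price sellers receive.
On the curves, Pb = 556 - (2/3)x and Ps = 200 + (10/3)x; the wedge Ps − Pb = 128 gives 200 + (10/3)x − (556 - (2/3)x) = 128, so x' = 121.
Then Pb = 556 − (2/3)·121 = 1426/3 and Ps = 200 + (10/3)·121 = 1810/3.
Government outlay = subsidy × quantity = 128 × 121 = 15488.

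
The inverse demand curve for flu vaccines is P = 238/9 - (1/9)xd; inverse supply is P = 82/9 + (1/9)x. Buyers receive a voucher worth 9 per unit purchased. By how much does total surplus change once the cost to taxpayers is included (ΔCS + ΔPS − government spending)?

Net change in total surplus = -182.25

Pre-subsidy: 238/9 - (1/9)x = 82/9 + (1/9)x gives x* = 78 and P* = 160/9.
With the rebate, buyers effectively pay Pb = Ps − 9, where Ps is the price sellers receive.
On the curves, Pb = 238/9 - (1/9)x and Ps = 82/9 + (1/9)x; the wedge Ps − Pb = 9 gives 82/9 + (1/9)x − (238/9 - (1/9)x) = 9, so x' = 118.5.
Then Pb = 238/9 − (1/9)·118.5 = 239/18 and Ps = 82/9 + (1/9)·118.5 = 401/18.
ΔCS = ½(78 + 118.5)(160/9 − 239/18) = 442.125; ΔPS = ½(78 + 118.5)(401/18 − 160/9) = 442.125.
Government spending = 9 × 118.5 = 1066.5.
Net change = 442.125 + 442.125 − 1066.5 = -182.25. The loss equals the DWL triangle ½·9·40.5.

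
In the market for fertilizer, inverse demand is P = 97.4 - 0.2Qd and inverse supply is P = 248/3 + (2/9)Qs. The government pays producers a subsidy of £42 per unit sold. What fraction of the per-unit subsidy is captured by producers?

Producer share = 10/19

Pre-subsidy: 97.4 - 0.2Q = 248/3 + (2/9)Q gives Q* = 663/19 and P* = 1718/19.
With the subsidy, sellers receive Ps = Pb + 42 for each unit, where Pb is the price buyers pay.
On the curves, Pb = 97.4 - 0.2Q and Ps = 248/3 + (2/9)Q; the wedge Ps − Pb = 42 gives 248/3 + (2/9)Q − (97.4 - 0.2Q) = 42, so Q' = 2553/19.
Then Pb = 97.4 − 0.2·(2553/19) = 1340/19 and Ps = 248/3 + (2/9)·(2553/19) = 2138/19.
Buyers' price falls by P* − Pb = 1718/19 − 1340/19 = 378/19; sellers' price rises by Ps − P* = 2138/19 − 1718/19 = 420/19.
So producers capture (420/19)/42 = 10/19 of each unit of subsidy.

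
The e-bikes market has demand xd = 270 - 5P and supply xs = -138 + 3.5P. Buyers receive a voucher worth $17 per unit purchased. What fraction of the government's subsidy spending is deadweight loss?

Pre-subsidy: 270 - 5P = -138 + 3.5P gives P* = 48, x* = 30.
With the rebate, buyers effectively pay Pb = Ps − 17, where Ps is the price sellers receive.
Demand in terms of Ps becomes xd = 270 − 5(Ps − 17) = 355 - 5Ps. Setting this equal to supply: 355 - 5Ps = -138 + 3.5Ps, so Ps = 58.
Buyers pay Pb = 58 − 17 = 41; x' = -138 + 3.5·58 = 65.
ΔCS = ½(30 + 65)(48 − 41) = 332.5; ΔPS = ½(30 + 65)(58 − 48) = 475.
Government spending = 17 × 65 = 1105.
DWL = ½ × 17 × (65 − 30) = 297.5; fraction = 297.5 / 1105 = 7/26.

DWL / government spending = 7/26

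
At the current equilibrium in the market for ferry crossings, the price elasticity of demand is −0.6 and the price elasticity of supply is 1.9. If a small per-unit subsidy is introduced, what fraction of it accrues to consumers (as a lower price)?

Consumer share = 0.76

For a small subsidy around the equilibrium, the benefit split depends on the relative slopes, which at a point are proportional to the elasticities.
Buyer share = εs/(εs + |εd|) = 1.9/(1.9 + 0.6) = 0.76; seller share = |εd|/(εs + |εd|) = 0.24.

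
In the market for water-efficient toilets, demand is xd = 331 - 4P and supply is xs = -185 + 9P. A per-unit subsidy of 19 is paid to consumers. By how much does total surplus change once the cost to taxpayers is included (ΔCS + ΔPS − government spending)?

Pre-subsidy: 331 - 4P = -185 + 9P gives P* = 516/13, x* = 2239/13.
With the rebate, buyers effectively pay Pb = Ps − 19, where Ps is the price sellers receive.
Demand in terms of Ps becomes xd = 331 − 4(Ps − 19) = 407 - 4Ps. Setting this equal to supply: 407 - 4Ps = -185 + 9Ps, so Ps = 592/13.
Buyers pay Pb = 592/13 − 19 = 345/13; x' = -185 + 9·(592/13) = 2923/13.
ΔCS = ½(2239/13 + 2923/13)(516/13 − 345/13) = 441351/169; ΔPS = ½(2239/13 + 2923/13)(592/13 − 516/13) = 196156/169.
Government spending = 19 × 2923/13 = 55537/13.
Net change = 441351/169 + 196156/169 − 55537/13 = -6498/13. The loss equals the DWL triangle ½·19·684/13.

Net change in total surplus = -6498/13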